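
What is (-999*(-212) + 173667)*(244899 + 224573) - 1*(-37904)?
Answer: 180960367664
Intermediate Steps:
(-999*(-212) + 173667)*(244899 + 224573) - 1*(-37904) = (211788 + 173667)*469472 + 37904 = 385455*469472 + 37904 = 180960329760 + 37904 = 180960367664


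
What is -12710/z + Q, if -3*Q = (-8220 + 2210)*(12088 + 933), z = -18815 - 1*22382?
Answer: 3223921121500/123591 ≈ 2.6085e+7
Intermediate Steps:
z = -41197 (z = -18815 - 22382 = -41197)
Q = 78256210/3 (Q = -(-8220 + 2210)*(12088 + 933)/3 = -(-6010)*13021/3 = -1/3*(-78256210) = 78256210/3 ≈ 2.6085e+7)
-12710/z + Q = -12710/(-41197) + 78256210/3 = -12710*(-1/41197) + 78256210/3 = 12710/41197 + 78256210/3 = 3223921121500/123591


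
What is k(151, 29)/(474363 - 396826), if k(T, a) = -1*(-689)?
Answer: 689/77537 ≈ 0.0088861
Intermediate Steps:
k(T, a) = 689
k(151, 29)/(474363 - 396826) = 689/(474363 - 396826) = 689/77537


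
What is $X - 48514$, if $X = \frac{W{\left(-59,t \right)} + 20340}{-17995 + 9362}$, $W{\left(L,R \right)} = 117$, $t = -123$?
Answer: $- \frac{418841819}{8633} \approx -48516.0$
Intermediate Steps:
$X = - \frac{20457}{8633}$ ($X = \frac{117 + 20340}{-17995 + 9362} = \frac{20457}{-8633} = 20457 \left(- \frac{1}{8633}\right) = - \frac{20457}{8633} \approx -2.3696$)
$X - 48514 = - \frac{20457}{8633} - 48514 = - \frac{418841819}{8633}$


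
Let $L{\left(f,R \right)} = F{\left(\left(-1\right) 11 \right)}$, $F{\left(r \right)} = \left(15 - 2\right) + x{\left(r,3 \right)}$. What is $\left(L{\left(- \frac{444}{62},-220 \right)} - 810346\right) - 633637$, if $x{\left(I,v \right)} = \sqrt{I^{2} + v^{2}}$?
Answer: $-1443970 + \sqrt{130} \approx -1.444 \cdot 10^{6}$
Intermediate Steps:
$F{\left(r \right)} = 13 + \sqrt{9 + r^{2}}$ ($F{\left(r \right)} = \left(15 - 2\right) + \sqrt{r^{2} + 3^{2}} = 13 + \sqrt{r^{2} + 9} = 13 + \sqrt{9 + r^{2}}$)
$L{\left(f,R \right)} = 13 + \sqrt{130}$ ($L{\left(f,R \right)} = 13 + \sqrt{9 + \left(\left(-1\right) 11\right)^{2}} = 13 + \sqrt{9 + \left(-11\right)^{2}} = 13 + \sqrt{9 + 121} = 13 + \sqrt{130}$)
$\left(L{\left(- \frac{444}{62},-220 \right)} - 810346\right) - 633637 = \left(\left(13 + \sqrt{130}\right) - 810346\right) - 633637 = \left(-810333 + \sqrt{130}\right) - 633637 = -1443970 + \sqrt{130}$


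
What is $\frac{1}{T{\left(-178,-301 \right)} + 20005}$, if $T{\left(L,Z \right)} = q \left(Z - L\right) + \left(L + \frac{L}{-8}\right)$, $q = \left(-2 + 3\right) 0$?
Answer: $\frac{4}{79397} \approx 5.038 \cdot 10^{-5}$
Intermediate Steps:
$q = 0$ ($q = 1 \cdot 0 = 0$)
$T{\left(L,Z \right)} = \frac{7 L}{8}$ ($T{\left(L,Z \right)} = 0 \left(Z - L\right) + \left(L + \frac{L}{-8}\right) = 0 + \left(L + L \left(- \frac{1}{8}\right)\right) = 0 + \left(L - \frac{L}{8}\right) = 0 + \frac{7 L}{8} = \frac{7 L}{8}$)
$\frac{1}{T{\left(-178,-301 \right)} + 20005} = \frac{1}{\frac{7}{8} \left(-178\right) + 20005} = \frac{1}{- \frac{623}{4} + 20005} = \frac{1}{\frac{79397}{4}} = \frac{4}{79397}$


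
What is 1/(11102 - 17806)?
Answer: -1/6704 ≈ -0.00014916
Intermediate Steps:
1/(11102 - 17806) = 1/(-6704) = -1/6704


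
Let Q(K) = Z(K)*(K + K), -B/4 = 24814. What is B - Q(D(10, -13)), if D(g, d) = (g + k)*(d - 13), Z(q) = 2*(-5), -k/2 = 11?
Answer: -93016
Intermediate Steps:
k = -22 (k = -2*11 = -22)
Z(q) = -10
D(g, d) = (-22 + g)*(-13 + d) (D(g, d) = (g - 22)*(d - 13) = (-22 + g)*(-13 + d))
B = -99256 (B = -4*24814 = -99256)
Q(K) = -20*K (Q(K) = -10*(K + K) = -20*K)
B - Q(D(10, -13)) = -99256 - (-20)*(286 - 22*(-13) - 13*10 - 13*10) = -99256 - (-20)*(286 + 286 - 130 - 130) = -99256 - (-20)*312 = -99256 - 1*(-6240) = -99256 + 6240 = -93016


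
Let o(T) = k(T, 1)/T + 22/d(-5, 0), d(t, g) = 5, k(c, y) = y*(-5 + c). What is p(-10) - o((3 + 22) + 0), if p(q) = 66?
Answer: 304/5 ≈ 60.800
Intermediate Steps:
o(T) = 22/5 + (-5 + T)/T (o(T) = (1*(-5 + T))/T + 22/5 = (-5 + T)/T + 22*(⅕) = (-5 + T)/T + 22/5 = 22/5 + (-5 + T)/T)
p(-10) - o((3 + 22) + 0) = 66 - (27/5 - 5/((3 + 22) + 0)) = 66 - (27/5 - 5/(25 + 0)) = 66 - (27/5 - 5/25) = 66 - (27/5 - 5*1/25) = 66 - (27/5 - ⅕) = 66 - 1*26/5 = 66 - 26/5 = 304/5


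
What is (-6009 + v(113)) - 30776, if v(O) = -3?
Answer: -36788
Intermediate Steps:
(-6009 + v(113)) - 30776 = (-6009 - 3) - 30776 = -6012 - 30776 = -36788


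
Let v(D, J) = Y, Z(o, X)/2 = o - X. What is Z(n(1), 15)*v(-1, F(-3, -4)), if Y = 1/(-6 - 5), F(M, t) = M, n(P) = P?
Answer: 28/11 ≈ 2.5455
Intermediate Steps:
Y = -1/11 (Y = 1/(-11) = -1/11 ≈ -0.090909)
Z(o, X) = -2*X + 2*o (Z(o, X) = 2*(o - X) = -2*X + 2*o)
v(D, J) = -1/11
Z(n(1), 15)*v(-1, F(-3, -4)) = (-2*15 + 2*1)*(-1/11) = (-30 + 2)*(-1/11) = -28*(-1/11) = 28/11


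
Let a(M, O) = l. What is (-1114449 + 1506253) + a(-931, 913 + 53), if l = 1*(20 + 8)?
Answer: 391832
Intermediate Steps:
l = 28 (l = 1*28 = 28)
a(M, O) = 28
(-1114449 + 1506253) + a(-931, 913 + 53) = (-1114449 + 1506253) + 28 = 391804 + 28 = 391832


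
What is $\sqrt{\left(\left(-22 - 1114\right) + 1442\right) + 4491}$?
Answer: $3 \sqrt{533} \approx 69.26$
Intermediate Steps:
$\sqrt{\left(\left(-22 - 1114\right) + 1442\right) + 4491} = \sqrt{\left(-1136 + 1442\right) + 4491} = \sqrt{306 + 4491} = \sqrt{4797} = 3 \sqrt{533}$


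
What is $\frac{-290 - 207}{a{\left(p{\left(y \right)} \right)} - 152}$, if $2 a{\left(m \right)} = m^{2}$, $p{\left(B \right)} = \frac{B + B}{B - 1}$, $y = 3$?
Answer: $\frac{994}{295} \approx 3.3695$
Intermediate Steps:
$p{\left(B \right)} = \frac{2 B}{-1 + B}$
$a{\left(m \right)} = \frac{m^{2}}{2}$
$\frac{-290 - 207}{a{\left(p{\left(y \right)} \right)} - 152} = \frac{-290 - 207}{\frac{\left(2 \cdot 3 \frac{1}{-1 + 3}\right)^{2}}{2} - 152} = - \frac{497}{\frac{\left(2 \cdot 3 \cdot \frac{1}{2}\right)^{2}}{2} - 152} = - \frac{497}{\frac{3^{2}}{2} - 152} = - \frac{497}{\frac{1}{2} \cdot 9 - 152} = - \frac{497}{\frac{9}{2} - 152} = - \frac{497}{- \frac{295}{2}} = \left(-497\right) \left(- \frac{2}{295}\right) = \frac{994}{295}$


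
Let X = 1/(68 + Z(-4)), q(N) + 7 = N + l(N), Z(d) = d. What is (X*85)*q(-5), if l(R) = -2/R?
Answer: -493/32 ≈ -15.406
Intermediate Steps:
q(N) = -7 + N - 2/N (q(N) = -7 + (N - 2/N) = -7 + N - 2/N)
X = 1/64 (X = 1/(68 - 4) = 1/64 ≈ 0.015625)
(X*85)*q(-5) = ((1/64)*85)*(-7 - 5 - 2/(-5)) = 85*(-7 - 5 - 2*(-1/5))/64 = 85*(-7 - 5 + 2/5)/64 = (85/64)*(-58/5) = -493/32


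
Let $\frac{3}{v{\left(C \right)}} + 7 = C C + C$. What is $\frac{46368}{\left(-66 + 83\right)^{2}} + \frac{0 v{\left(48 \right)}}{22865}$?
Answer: $\frac{46368}{289} \approx 160.44$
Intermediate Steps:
$v{\left(C \right)} = \frac{3}{-7 + C + C^{2}}$ ($v{\left(C \right)} = \frac{3}{-7 + \left(C C + C\right)} = \frac{3}{-7 + \left(C^{2} + C\right)} = \frac{3}{-7 + \left(C + C^{2}\right)} = \frac{3}{-7 + C + C^{2}}$)
$\frac{46368}{\left(-66 + 83\right)^{2}} + \frac{0 v{\left(48 \right)}}{22865} = \frac{46368}{\left(-66 + 83\right)^{2}} + \frac{0 \frac{3}{-7 + 48 + 48^{2}}}{22865} = \frac{46368}{17^{2}} + 0 \frac{3}{-7 + 48 + 2304} \cdot \frac{1}{22865} = \frac{46368}{289} + 0 \cdot \frac{3}{2345} \cdot \frac{1}{22865} = \frac{46368}{289} + 0 \cdot \frac{1}{22865} = \frac{46368}{289} + 0 = \frac{46368}{289}$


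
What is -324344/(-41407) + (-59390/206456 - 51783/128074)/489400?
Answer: 1049296552750625076461/133957249718123208800 ≈ 7.8331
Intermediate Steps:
-324344/(-41407) + (-59390/206456 - 51783/128074)/489400 = -324344*(-1/41407) + (-59390*1/206456 - 51783*1/128074)*(1/489400) = 324344/41407 + (-29695/103228 - 51783/128074)*(1/489400) = 324344/41407 - 4574306477/6610411436*1/489400 = 324344/41407 - 4574306477/3235135356778400 = 1049296552750625076461/133957249718123208800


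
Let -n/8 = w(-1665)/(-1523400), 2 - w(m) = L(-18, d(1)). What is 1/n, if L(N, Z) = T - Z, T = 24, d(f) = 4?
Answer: -63475/6 ≈ -10579.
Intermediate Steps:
L(N, Z) = 24 - Z
w(m) = -18 (w(m) = 2 - (24 - 1*4) = 2 - (24 - 4) = 2 - 1*20 = 2 - 20 = -18)
n = -6/63475 (n = -(-144)/(-1523400) = -(-144)*(-1)/1523400 = -8*3/253900 = -6/63475 ≈ -9.4525e-5)
1/n = 1/(-6/63475) = -63475/6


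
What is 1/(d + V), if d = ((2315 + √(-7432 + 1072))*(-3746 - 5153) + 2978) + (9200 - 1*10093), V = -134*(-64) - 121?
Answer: I/(-20590645*I + 17798*√1590) ≈ -4.8508e-8 + 1.6719e-9*I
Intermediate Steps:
V = 8455 (V = 8576 - 121 = 8455)
d = -20599100 - 17798*I*√1590 (d = ((2315 + √(-6360))*(-8899) + 2978) + (9200 - 10093) = ((2315 + 2*I*√1590)*(-8899) + 2978) - 893 = ((-20601185 - 17798*I*√1590) + 2978) - 893 = (-20598207 - 17798*I*√1590) - 893 = -20599100 - 17798*I*√1590 ≈ -2.0599e+7 - 7.0969e+5*I)
1/(d + V) = 1/((-20599100 - 17798*I*√1590) + 8455) = 1/(-20590645 - 17798*I*√1590)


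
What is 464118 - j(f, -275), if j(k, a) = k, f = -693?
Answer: 464811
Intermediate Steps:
464118 - j(f, -275) = 464118 - 1*(-693) = 464118 + 693 = 464811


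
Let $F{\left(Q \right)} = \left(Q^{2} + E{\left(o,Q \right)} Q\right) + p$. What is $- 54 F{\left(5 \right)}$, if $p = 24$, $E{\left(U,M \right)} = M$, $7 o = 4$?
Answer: $-3996$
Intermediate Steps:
$o = \frac{4}{7}$ ($o = \frac{1}{7} \cdot 4 = \frac{4}{7} \approx 0.57143$)
$F{\left(Q \right)} = 24 + 2 Q^{2}$ ($F{\left(Q \right)} = \left(Q^{2} + Q Q\right) + 24 = \left(Q^{2} + Q^{2}\right) + 24 = 2 Q^{2} + 24 = 24 + 2 Q^{2}$)
$- 54 F{\left(5 \right)} = - 54 \left(24 + 2 \cdot 5^{2}\right) = - 54 \left(24 + 2 \cdot 25\right) = - 54 \left(24 + 50\right) = \left(-54\right) 74 = -3996$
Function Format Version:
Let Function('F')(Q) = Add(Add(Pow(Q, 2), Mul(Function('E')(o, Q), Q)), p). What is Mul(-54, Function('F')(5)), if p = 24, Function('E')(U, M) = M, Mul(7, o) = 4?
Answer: -3996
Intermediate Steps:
o = Rational(4, 7) (o = Mul(Rational(1, 7), 4) = Rational(4, 7) ≈ 0.57143)
Function('F')(Q) = Add(24, Mul(2, Pow(Q, 2))) (Function('F')(Q) = Add(Add(Pow(Q, 2), Mul(Q, Q)), 24) = Add(Add(Pow(Q, 2), Pow(Q, 2)), 24) = Add(Mul(2, Pow(Q, 2)), 24) = Add(24, Mul(2, Pow(Q, 2))))
Mul(-54, Function('F')(5)) = Mul(-54, Add(24, Mul(2, Pow(5, 2)))) = Mul(-54, Add(24, Mul(2, 25))) = Mul(-54, Add(24, 50)) = Mul(-54, 74) = -3996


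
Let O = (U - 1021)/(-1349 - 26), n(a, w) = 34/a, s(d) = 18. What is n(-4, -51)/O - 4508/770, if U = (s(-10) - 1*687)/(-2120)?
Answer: -2059522522/119011805 ≈ -17.305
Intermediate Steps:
U = 669/2120 (U = (18 - 1*687)/(-2120) = (18 - 687)*(-1/2120) = -669*(-1/2120) = 669/2120 ≈ 0.31557)
O = 2163851/2915000 (O = (669/2120 - 1021)/(-1349 - 26) = -2163851/2120/(-1375) = -2163851/2120*(-1/1375) = 2163851/2915000 ≈ 0.74232)
n(-4, -51)/O - 4508/770 = (34/(-4))/(2163851/2915000) - 4508/770 = (34*(-¼))*(2915000/2163851) - 4508*1/770 = -17/2*2915000/2163851 - 322/55 = -24777500/2163851 - 322/55 = -2059522522/119011805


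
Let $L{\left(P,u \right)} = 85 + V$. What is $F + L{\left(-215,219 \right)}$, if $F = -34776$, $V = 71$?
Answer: $-34620$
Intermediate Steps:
$L{\left(P,u \right)} = 156$ ($L{\left(P,u \right)} = 85 + 71 = 156$)
$F + L{\left(-215,219 \right)} = -34776 + 156 = -34620$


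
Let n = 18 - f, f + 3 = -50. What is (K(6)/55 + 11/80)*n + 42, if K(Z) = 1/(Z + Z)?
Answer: 136937/2640 ≈ 51.870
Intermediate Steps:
f = -53 (f = -3 - 50 = -53)
K(Z) = 1/(2*Z)
n = 71 (n = 18 - 1*(-53) = 18 + 53 = 71)
(K(6)/55 + 11/80)*n + 42 = (((½)/6)/55 + 11/80)*71 + 42 = (((½)*(⅙))*(1/55) + 11*(1/80))*71 + 42 = ((1/12)*(1/55) + 11/80)*71 + 42 = (1/660 + 11/80)*71 + 42 = (367/2640)*71 + 42 = 26057/2640 + 42 = 136937/2640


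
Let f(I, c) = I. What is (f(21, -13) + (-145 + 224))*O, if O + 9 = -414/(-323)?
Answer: -249300/323 ≈ -771.83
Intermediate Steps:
O = -2493/323 (O = -9 - 414/(-323) = -9 - 414*(-1/323) = -9 + 414/323 = -2493/323 ≈ -7.7183)
(f(21, -13) + (-145 + 224))*O = (21 + (-145 + 224))*(-2493/323) = (21 + 79)*(-2493/323) = 100*(-2493/323) = -249300/323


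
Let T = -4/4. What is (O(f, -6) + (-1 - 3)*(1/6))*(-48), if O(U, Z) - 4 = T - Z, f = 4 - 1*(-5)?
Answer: -400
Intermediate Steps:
f = 9 (f = 4 + 5 = 9)
T = -1 (T = -4*¼ = -1)
O(U, Z) = 3 - Z (O(U, Z) = 4 + (-1 - Z) = 3 - Z)
(O(f, -6) + (-1 - 3)*(1/6))*(-48) = ((3 - 1*(-6)) + (-1 - 3)*(1/6))*(-48) = ((3 + 6) - 4/6)*(-48) = (9 - 4*⅙)*(-48) = (9 - ⅔)*(-48) = (25/3)*(-48) = -400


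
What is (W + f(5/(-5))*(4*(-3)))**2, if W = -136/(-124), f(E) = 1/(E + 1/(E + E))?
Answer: 79524/961 ≈ 82.751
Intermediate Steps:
f(E) = 1/(E + 1/(2*E))
W = 34/31 (W = -136*(-1/124) = 34/31 ≈ 1.0968)
(W + f(5/(-5))*(4*(-3)))**2 = (34/31 + (2*(5/(-5))/(1 + 2*(5/(-5))**2))*(4*(-3)))**2 = (34/31 + (2*(5*(-1/5))/(1 + 2*(5*(-1/5))**2))*(-12))**2 = (34/31 + (2*(-1)/(1 + 2*(-1)**2))*(-12))**2 = (34/31 + (2*(-1)/(1 + 2*1))*(-12))**2 = (34/31 + (2*(-1)/(1 + 2))*(-12))**2 = (34/31 + (2*(-1)/3)*(-12))**2 = (34/31 + (2*(-1)*(1/3))*(-12))**2 = (34/31 - 2/3*(-12))**2 = (34/31 + 8)**2 = (282/31)**2 = 79524/961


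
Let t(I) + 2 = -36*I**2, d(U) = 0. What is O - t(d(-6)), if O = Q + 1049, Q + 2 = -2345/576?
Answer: 601879/576 ≈ 1044.9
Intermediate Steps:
Q = -3497/576 (Q = -2 - 2345/576 = -3497/576 ≈ -6.0712)
O = 600727/576 (O = -3497/576 + 1049 = 600727/576 ≈ 1042.9)
t(I) = -2 - 36*I**2
O - t(d(-6)) = 600727/576 - (-2 - 36*0**2) = 600727/576 - (-2 - 36*0) = 600727/576 - (-2 + 0) = 600727/576 - 1*(-2) = 600727/576 + 2 = 601879/576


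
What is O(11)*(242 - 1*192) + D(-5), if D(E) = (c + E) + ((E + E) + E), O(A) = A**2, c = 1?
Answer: 6031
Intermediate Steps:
D(E) = 1 + 4*E (D(E) = (1 + E) + ((E + E) + E) = (1 + E) + (2*E + E) = (1 + E) + 3*E = 1 + 4*E)
O(11)*(242 - 1*192) + D(-5) = 11**2*(242 - 1*192) + (1 + 4*(-5)) = 121*(242 - 192) + (1 - 20) = 121*50 - 19 = 6050 - 19 = 6031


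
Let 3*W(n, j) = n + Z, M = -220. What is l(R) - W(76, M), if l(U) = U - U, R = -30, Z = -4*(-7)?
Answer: -104/3 ≈ -34.667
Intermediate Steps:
Z = 28
W(n, j) = 28/3 + n/3 (W(n, j) = (n + 28)/3 = (28 + n)/3 = 28/3 + n/3)
l(U) = 0
l(R) - W(76, M) = 0 - (28/3 + (1/3)*76) = 0 - (28/3 + 76/3) = 0 - 1*104/3 = 0 - 104/3 = -104/3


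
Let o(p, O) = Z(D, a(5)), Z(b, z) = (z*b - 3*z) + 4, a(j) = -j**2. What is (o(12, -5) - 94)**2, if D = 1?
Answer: 1600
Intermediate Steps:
Z(b, z) = 4 - 3*z + b*z (Z(b, z) = (b*z - 3*z) + 4 = (-3*z + b*z) + 4 = 4 - 3*z + b*z)
o(p, O) = 54 (o(p, O) = 4 - (-3)*5**2 + 1*(-1*5**2) = 4 - (-3)*25 + 1*(-1*25) = 4 - 3*(-25) + 1*(-25) = 4 + 75 - 25 = 54)
(o(12, -5) - 94)**2 = (54 - 94)**2 = (-40)**2 = 1600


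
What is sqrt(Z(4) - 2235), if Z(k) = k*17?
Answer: I*sqrt(2167) ≈ 46.551*I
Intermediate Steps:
Z(k) = 17*k
sqrt(Z(4) - 2235) = sqrt(17*4 - 2235) = sqrt(68 - 2235) = sqrt(-2167) = I*sqrt(2167)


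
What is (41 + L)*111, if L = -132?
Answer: -10101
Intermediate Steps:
(41 + L)*111 = (41 - 132)*111 = -91*111 = -10101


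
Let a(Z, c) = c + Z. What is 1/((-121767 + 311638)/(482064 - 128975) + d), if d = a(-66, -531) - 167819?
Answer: -32099/5405967923 ≈ -5.9377e-6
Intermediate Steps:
a(Z, c) = Z + c
d = -168416 (d = (-66 - 531) - 167819 = -597 - 167819 = -168416)
1/((-121767 + 311638)/(482064 - 128975) + d) = 1/((-121767 + 311638)/(482064 - 128975) - 168416) = 1/(189871/353089 - 168416) = 1/(189871*(1/353089) - 168416) = 1/(17261/32099 - 168416) = 1/(-5405967923/32099) = -32099/5405967923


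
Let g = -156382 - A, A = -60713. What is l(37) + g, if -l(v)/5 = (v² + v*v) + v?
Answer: -109544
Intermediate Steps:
g = -95669 (g = -156382 - 1*(-60713) = -156382 + 60713 = -95669)
l(v) = -10*v² - 5*v (l(v) = -5*((v² + v*v) + v) = -5*((v² + v²) + v) = -5*(2*v² + v) = -5*(v + 2*v²) = -10*v² - 5*v)
l(37) + g = -5*37*(1 + 2*37) - 95669 = -5*37*(1 + 74) - 95669 = -5*37*75 - 95669 = -13875 - 95669 = -109544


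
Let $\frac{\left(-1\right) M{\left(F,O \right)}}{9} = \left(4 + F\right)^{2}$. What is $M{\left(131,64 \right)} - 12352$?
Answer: $-176377$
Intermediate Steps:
$M{\left(F,O \right)} = - 9 \left(4 + F\right)^{2}$
$M{\left(131,64 \right)} - 12352 = - 9 \left(4 + 131\right)^{2} - 12352 = - 9 \cdot 135^{2} - 12352 = \left(-9\right) 18225 - 12352 = -164025 - 12352 = -176377$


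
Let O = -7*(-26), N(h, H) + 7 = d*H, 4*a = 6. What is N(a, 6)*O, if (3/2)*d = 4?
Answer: 1638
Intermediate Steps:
a = 3/2 (a = (1/4)*6 = 3/2 ≈ 1.5000)
d = 8/3 (d = (2/3)*4 = 8/3 ≈ 2.6667)
N(h, H) = -7 + 8*H/3
O = 182
N(a, 6)*O = (-7 + (8/3)*6)*182 = (-7 + 16)*182 = 9*182 = 1638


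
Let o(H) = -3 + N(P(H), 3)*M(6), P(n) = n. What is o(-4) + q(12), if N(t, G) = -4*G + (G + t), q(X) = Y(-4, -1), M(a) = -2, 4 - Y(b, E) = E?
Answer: 28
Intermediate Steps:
Y(b, E) = 4 - E
q(X) = 5 (q(X) = 4 - 1*(-1) = 4 + 1 = 5)
N(t, G) = t - 3*G
o(H) = 15 - 2*H (o(H) = -3 + (H - 3*3)*(-2) = -3 + (H - 9)*(-2) = -3 + (-9 + H)*(-2) = -3 + (18 - 2*H) = 15 - 2*H)
o(-4) + q(12) = (15 - 2*(-4)) + 5 = (15 + 8) + 5 = 23 + 5 = 28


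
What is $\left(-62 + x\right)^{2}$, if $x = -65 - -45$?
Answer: $6724$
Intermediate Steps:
$x = -20$ ($x = -65 + 45 = -20$)
$\left(-62 + x\right)^{2} = \left(-62 - 20\right)^{2} = \left(-82\right)^{2} = 6724$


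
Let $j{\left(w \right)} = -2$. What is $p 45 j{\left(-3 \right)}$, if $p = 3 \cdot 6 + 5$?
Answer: $-2070$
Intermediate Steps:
$p = 23$ ($p = 18 + 5 = 23$)
$p 45 j{\left(-3 \right)} = 23 \cdot 45 \left(-2\right) = 1035 \left(-2\right) = -2070$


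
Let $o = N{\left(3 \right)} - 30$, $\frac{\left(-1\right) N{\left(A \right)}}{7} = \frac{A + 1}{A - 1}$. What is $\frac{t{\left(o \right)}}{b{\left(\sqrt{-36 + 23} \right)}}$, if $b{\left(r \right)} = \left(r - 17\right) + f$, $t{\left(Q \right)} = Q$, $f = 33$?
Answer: $- \frac{704}{269} + \frac{44 i \sqrt{13}}{269} \approx -2.6171 + 0.58976 i$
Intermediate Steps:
$N{\left(A \right)} = - \frac{7 \left(1 + A\right)}{-1 + A}$ ($N{\left(A \right)} = - 7 \frac{A + 1}{A - 1} = - 7 \frac{1 + A}{-1 + A} = - \frac{7 \left(1 + A\right)}{-1 + A}$)
$o = -44$ ($o = \frac{7 \left(-1 - 3\right)}{-1 + 3} - 30 = \frac{7 \left(-1 - 3\right)}{2} - 30 = 7 \cdot \frac{1}{2} \left(-4\right) - 30 = -14 - 30 = -44$)
$b{\left(r \right)} = 16 + r$ ($b{\left(r \right)} = \left(r - 17\right) + 33 = \left(-17 + r\right) + 33 = 16 + r$)
$\frac{t{\left(o \right)}}{b{\left(\sqrt{-36 + 23} \right)}} = - \frac{44}{16 + \sqrt{-36 + 23}} = - \frac{44}{16 + \sqrt{-13}} = - \frac{44}{16 + i \sqrt{13}}$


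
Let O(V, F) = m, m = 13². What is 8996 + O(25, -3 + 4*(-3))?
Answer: 9165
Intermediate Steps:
m = 169
O(V, F) = 169
8996 + O(25, -3 + 4*(-3)) = 8996 + 169 = 9165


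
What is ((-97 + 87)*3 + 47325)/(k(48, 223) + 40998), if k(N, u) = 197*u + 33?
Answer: 47295/84962 ≈ 0.55666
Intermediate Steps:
k(N, u) = 33 + 197*u
((-97 + 87)*3 + 47325)/(k(48, 223) + 40998) = ((-97 + 87)*3 + 47325)/((33 + 197*223) + 40998) = (-10*3 + 47325)/((33 + 43931) + 40998) = (-30 + 47325)/(43964 + 40998) = 47295/84962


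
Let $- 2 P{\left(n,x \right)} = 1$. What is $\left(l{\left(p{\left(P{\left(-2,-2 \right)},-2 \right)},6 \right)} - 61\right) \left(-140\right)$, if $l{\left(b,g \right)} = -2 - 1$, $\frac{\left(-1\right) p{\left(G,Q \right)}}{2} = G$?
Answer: $8960$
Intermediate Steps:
$P{\left(n,x \right)} = - \frac{1}{2}$ ($P{\left(n,x \right)} = \left(- \frac{1}{2}\right) 1 = - \frac{1}{2}$)
$p{\left(G,Q \right)} = - 2 G$
$l{\left(b,g \right)} = -3$
$\left(l{\left(p{\left(P{\left(-2,-2 \right)},-2 \right)},6 \right)} - 61\right) \left(-140\right) = \left(-3 - 61\right) \left(-140\right) = \left(-64\right) \left(-140\right) = 8960$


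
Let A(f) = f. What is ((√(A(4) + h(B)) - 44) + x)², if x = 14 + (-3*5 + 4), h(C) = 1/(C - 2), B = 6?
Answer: (82 - √17)²/4 ≈ 1516.2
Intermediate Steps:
h(C) = 1/(-2 + C)
x = 3 (x = 14 + (-15 + 4) = 14 - 11 = 3)
((√(A(4) + h(B)) - 44) + x)² = ((√(4 + 1/(-2 + 6)) - 44) + 3)² = ((√(4 + 1/4) - 44) + 3)² = ((√(4 + ¼) - 44) + 3)² = ((√(17/4) - 44) + 3)² = ((√17/2 - 44) + 3)² = ((-44 + √17/2) + 3)² = (-41 + √17/2)²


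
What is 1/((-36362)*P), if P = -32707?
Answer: 1/1189291934 ≈ 8.4084e-10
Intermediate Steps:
1/((-36362)*P) = 1/(-36362*(-32707)) = -1/36362*(-1/32707) = 1/1189291934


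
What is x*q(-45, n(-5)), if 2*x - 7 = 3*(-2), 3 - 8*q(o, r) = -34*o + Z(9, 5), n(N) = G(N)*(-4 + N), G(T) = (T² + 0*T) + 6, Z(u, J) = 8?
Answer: -1535/16 ≈ -95.938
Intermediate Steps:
G(T) = 6 + T² (G(T) = (T² + 0) + 6 = T² + 6 = 6 + T²)
n(N) = (-4 + N)*(6 + N²) (n(N) = (6 + N²)*(-4 + N) = (-4 + N)*(6 + N²))
q(o, r) = -5/8 + 17*o/4 (q(o, r) = 3/8 - (-34*o + 8)/8 = 3/8 - (8 - 34*o)/8 = 3/8 + (-1 + 17*o/4) = -5/8 + 17*o/4)
x = ½ (x = 7/2 + (3*(-2))/2 = 7/2 + (½)*(-6) = 7/2 - 3 = ½ ≈ 0.50000)
x*q(-45, n(-5)) = (-5/8 + (17/4)*(-45))/2 = (-5/8 - 765/4)/2 = (½)*(-1535/8) = -1535/16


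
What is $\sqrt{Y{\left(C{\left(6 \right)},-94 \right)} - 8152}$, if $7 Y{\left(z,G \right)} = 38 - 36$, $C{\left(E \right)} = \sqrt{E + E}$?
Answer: $\frac{i \sqrt{399434}}{7} \approx 90.287 i$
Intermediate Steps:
$C{\left(E \right)} = \sqrt{2} \sqrt{E}$ ($C{\left(E \right)} = \sqrt{2 E} = \sqrt{2} \sqrt{E}$)
$Y{\left(z,G \right)} = \frac{2}{7}$ ($Y{\left(z,G \right)} = \frac{38 - 36}{7} = \frac{1}{7} \cdot 2 = \frac{2}{7}$)
$\sqrt{Y{\left(C{\left(6 \right)},-94 \right)} - 8152} = \sqrt{\frac{2}{7} - 8152} = \sqrt{- \frac{57062}{7}} = \frac{i \sqrt{399434}}{7}$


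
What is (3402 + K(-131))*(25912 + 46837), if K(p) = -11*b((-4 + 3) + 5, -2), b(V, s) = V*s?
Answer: 253894010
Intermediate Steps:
K(p) = 88 (K(p) = -11*((-4 + 3) + 5)*(-2) = -11*(-1 + 5)*(-2) = -44*(-2) = -11*(-8) = 88)
(3402 + K(-131))*(25912 + 46837) = (3402 + 88)*(25912 + 46837) = 3490*72749 = 253894010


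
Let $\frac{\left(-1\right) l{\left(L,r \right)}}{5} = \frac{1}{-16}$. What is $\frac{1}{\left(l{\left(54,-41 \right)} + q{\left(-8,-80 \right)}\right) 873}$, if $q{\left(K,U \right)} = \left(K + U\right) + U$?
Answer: $- \frac{16}{2342259} \approx -6.831 \cdot 10^{-6}$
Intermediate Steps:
$q{\left(K,U \right)} = K + 2 U$
$l{\left(L,r \right)} = \frac{5}{16}$ ($l{\left(L,r \right)} = - \frac{5}{-16} = \left(-5\right) \left(- \frac{1}{16}\right) = \frac{5}{16}$)
$\frac{1}{\left(l{\left(54,-41 \right)} + q{\left(-8,-80 \right)}\right) 873} = \frac{1}{\left(\frac{5}{16} + \left(-8 + 2 \left(-80\right)\right)\right) 873} = \frac{1}{\frac{5}{16} - 168} \cdot \frac{1}{873} = \frac{1}{- \frac{2683}{16}} \cdot \frac{1}{873} = \left(- \frac{16}{2683}\right) \frac{1}{873} = - \frac{16}{2342259}$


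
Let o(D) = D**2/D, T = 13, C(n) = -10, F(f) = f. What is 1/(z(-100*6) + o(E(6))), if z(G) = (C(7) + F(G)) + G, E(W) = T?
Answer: -1/1197 ≈ -0.00083542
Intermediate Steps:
E(W) = 13
z(G) = -10 + 2*G (z(G) = (-10 + G) + G = -10 + 2*G)
o(D) = D
1/(z(-100*6) + o(E(6))) = 1/((-10 + 2*(-100*6)) + 13) = 1/((-10 + 2*(-600)) + 13) = 1/((-10 - 1200) + 13) = 1/(-1210 + 13) = 1/(-1197) = -1/1197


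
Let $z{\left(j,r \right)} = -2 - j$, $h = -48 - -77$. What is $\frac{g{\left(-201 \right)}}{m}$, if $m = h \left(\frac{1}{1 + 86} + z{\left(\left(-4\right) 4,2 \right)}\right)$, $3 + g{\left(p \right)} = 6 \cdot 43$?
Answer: $\frac{765}{1219} \approx 0.62756$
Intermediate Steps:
$h = 29$ ($h = -48 + 77 = 29$)
$g{\left(p \right)} = 255$ ($g{\left(p \right)} = -3 + 6 \cdot 43 = -3 + 258 = 255$)
$m = \frac{1219}{3}$ ($m = 29 \left(\frac{1}{1 + 86} - \left(2 - 16\right)\right) = 29 \left(\frac{1}{87} - -14\right) = 29 \left(\frac{1}{87} + \left(-2 + 16\right)\right) = 29 \left(\frac{1}{87} + 14\right) = 29 \cdot \frac{1219}{87} = \frac{1219}{3} \approx 406.33$)
$\frac{g{\left(-201 \right)}}{m} = \frac{255}{\frac{1219}{3}} = 255 \cdot \frac{3}{1219} = \frac{765}{1219}$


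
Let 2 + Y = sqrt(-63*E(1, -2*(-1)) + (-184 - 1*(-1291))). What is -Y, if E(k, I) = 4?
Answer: 2 - 3*sqrt(95) ≈ -27.240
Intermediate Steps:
Y = -2 + 3*sqrt(95) (Y = -2 + sqrt(-63*4 + (-184 - 1*(-1291))) = -2 + sqrt(-252 + (-184 + 1291)) = -2 + sqrt(-252 + 1107) = -2 + sqrt(855) = -2 + 3*sqrt(95) ≈ 27.240)
-Y = -(-2 + 3*sqrt(95)) = 2 - 3*sqrt(95)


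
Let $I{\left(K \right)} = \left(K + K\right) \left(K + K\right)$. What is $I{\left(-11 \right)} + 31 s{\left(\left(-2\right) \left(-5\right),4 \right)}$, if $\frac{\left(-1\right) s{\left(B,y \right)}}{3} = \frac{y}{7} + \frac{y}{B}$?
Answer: $\frac{13778}{35} \approx 393.66$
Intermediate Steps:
$s{\left(B,y \right)} = - \frac{3 y}{7} - \frac{3 y}{B}$ ($s{\left(B,y \right)} = - 3 \left(\frac{y}{7} + \frac{y}{B}\right) = - \frac{3 y}{7} - \frac{3 y}{B}$)
$I{\left(K \right)} = 4 K^{2}$ ($I{\left(K \right)} = 2 K 2 K = 4 K^{2}$)
$I{\left(-11 \right)} + 31 s{\left(\left(-2\right) \left(-5\right),4 \right)} = 4 \left(-11\right)^{2} + 31 \left(\left(- \frac{3}{7}\right) 4 \frac{1}{\left(-2\right) \left(-5\right)} \left(7 - -10\right)\right) = 4 \cdot 121 + 31 \left(\left(- \frac{3}{7}\right) 4 \cdot \frac{1}{10} \left(7 + 10\right)\right) = 484 + 31 \left(\left(- \frac{3}{7}\right) 4 \cdot \frac{1}{10} \cdot 17\right) = 484 + 31 \left(- \frac{102}{35}\right) = 484 - \frac{3162}{35} = \frac{13778}{35}$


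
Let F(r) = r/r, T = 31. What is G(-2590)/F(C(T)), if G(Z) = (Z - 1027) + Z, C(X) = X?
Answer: -6207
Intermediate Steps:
G(Z) = -1027 + 2*Z (G(Z) = (-1027 + Z) + Z = -1027 + 2*Z)
F(r) = 1
G(-2590)/F(C(T)) = (-1027 + 2*(-2590))/1 = (-1027 - 5180)*1 = -6207*1 = -6207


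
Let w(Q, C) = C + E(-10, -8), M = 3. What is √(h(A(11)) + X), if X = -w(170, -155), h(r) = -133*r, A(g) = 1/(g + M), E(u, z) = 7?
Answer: √554/2 ≈ 11.769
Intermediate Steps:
A(g) = 1/(3 + g) (A(g) = 1/(g + 3) = 1/(3 + g))
w(Q, C) = 7 + C (w(Q, C) = C + 7 = 7 + C)
X = 148 (X = -(7 - 155) = -1*(-148) = 148)
√(h(A(11)) + X) = √(-133/(3 + 11) + 148) = √(-133/14 + 148) = √(-133*1/14 + 148) = √(-19/2 + 148) = √(277/2) = √554/2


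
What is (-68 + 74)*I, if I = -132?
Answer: -792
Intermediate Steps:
(-68 + 74)*I = (-68 + 74)*(-132) = 6*(-132) = -792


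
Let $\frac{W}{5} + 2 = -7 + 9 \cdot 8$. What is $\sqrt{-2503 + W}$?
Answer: $2 i \sqrt{547} \approx 46.776 i$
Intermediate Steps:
$W = 315$ ($W = -10 + 5 \left(-7 + 9 \cdot 8\right) = -10 + 5 \left(-7 + 72\right) = -10 + 5 \cdot 65 = -10 + 325 = 315$)
$\sqrt{-2503 + W} = \sqrt{-2503 + 315} = \sqrt{-2188} = 2 i \sqrt{547}$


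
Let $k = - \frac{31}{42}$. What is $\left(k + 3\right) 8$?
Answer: $\frac{380}{21} \approx 18.095$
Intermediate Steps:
$k = - \frac{31}{42}$ ($k = \left(-31\right) \frac{1}{42} = - \frac{31}{42} \approx -0.7381$)
$\left(k + 3\right) 8 = \left(- \frac{31}{42} + 3\right) 8 = \frac{95}{42} \cdot 8 = \frac{380}{21}$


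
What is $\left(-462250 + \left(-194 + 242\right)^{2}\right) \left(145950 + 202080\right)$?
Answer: $-160075006380$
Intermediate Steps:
$\left(-462250 + \left(-194 + 242\right)^{2}\right) \left(145950 + 202080\right) = \left(-462250 + 48^{2}\right) 348030 = \left(-462250 + 2304\right) 348030 = \left(-459946\right) 348030 = -160075006380$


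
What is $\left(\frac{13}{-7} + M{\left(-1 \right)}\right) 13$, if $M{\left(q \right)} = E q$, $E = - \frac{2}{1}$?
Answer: $\frac{13}{7} \approx 1.8571$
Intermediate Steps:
$E = -2$ ($E = \left(-2\right) 1 = -2$)
$M{\left(q \right)} = - 2 q$
$\left(\frac{13}{-7} + M{\left(-1 \right)}\right) 13 = \left(\frac{13}{-7} - -2\right) 13 = \left(13 \left(- \frac{1}{7}\right) + 2\right) 13 = \left(- \frac{13}{7} + 2\right) 13 = \frac{1}{7} \cdot 13 = \frac{13}{7}$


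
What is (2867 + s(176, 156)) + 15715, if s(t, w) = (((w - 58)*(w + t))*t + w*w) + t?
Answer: 5769430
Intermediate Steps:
s(t, w) = t + w² + t*(-58 + w)*(t + w) (s(t, w) = (((-58 + w)*(t + w))*t + w²) + t = (t*(-58 + w)*(t + w) + w²) + t = (w² + t*(-58 + w)*(t + w)) + t = t + w² + t*(-58 + w)*(t + w))
(2867 + s(176, 156)) + 15715 = (2867 + (176 + 156² - 58*176² + 176*156² + 156*176² - 58*176*156)) + 15715 = (2867 + (176 + 24336 - 58*30976 + 176*24336 + 156*30976 - 1592448)) + 15715 = (2867 + (176 + 24336 - 1796608 + 4283136 + 4832256 - 1592448)) + 15715 = (2867 + 5750848) + 15715 = 5753715 + 15715 = 5769430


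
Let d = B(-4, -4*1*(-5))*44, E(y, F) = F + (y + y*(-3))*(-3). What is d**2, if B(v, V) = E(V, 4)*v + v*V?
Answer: 642318336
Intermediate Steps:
E(y, F) = F + 6*y (E(y, F) = F + (y - 3*y)*(-3) = F - 2*y*(-3) = F + 6*y)
B(v, V) = V*v + v*(4 + 6*V) (B(v, V) = (4 + 6*V)*v + v*V = v*(4 + 6*V) + V*v = V*v + v*(4 + 6*V))
d = -25344 (d = -4*(4 + 7*(-4*1*(-5)))*44 = -4*(4 + 7*(-4*(-5)))*44 = -4*(4 + 7*20)*44 = -4*(4 + 140)*44 = -4*144*44 = -576*44 = -25344)
d**2 = (-25344)**2 = 642318336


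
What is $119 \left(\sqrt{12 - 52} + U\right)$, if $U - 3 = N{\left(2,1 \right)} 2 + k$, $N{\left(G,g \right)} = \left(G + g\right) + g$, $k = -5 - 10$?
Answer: $-476 + 238 i \sqrt{10} \approx -476.0 + 752.62 i$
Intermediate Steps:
$k = -15$ ($k = -5 - 10 = -15$)
$N{\left(G,g \right)} = G + 2 g$
$U = -4$ ($U = 3 - \left(15 - \left(2 + 2 \cdot 1\right) 2\right) = 3 - \left(15 - \left(2 + 2\right) 2\right) = 3 + \left(4 \cdot 2 - 15\right) = 3 + \left(8 - 15\right) = 3 - 7 = -4$)
$119 \left(\sqrt{12 - 52} + U\right) = 119 \left(\sqrt{12 - 52} - 4\right) = 119 \left(\sqrt{-40} - 4\right) = 119 \left(2 i \sqrt{10} - 4\right) = 119 \left(-4 + 2 i \sqrt{10}\right) = -476 + 238 i \sqrt{10}$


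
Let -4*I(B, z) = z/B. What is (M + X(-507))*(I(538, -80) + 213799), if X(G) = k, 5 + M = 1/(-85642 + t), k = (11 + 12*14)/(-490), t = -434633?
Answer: -749190782654053/653118550 ≈ -1.1471e+6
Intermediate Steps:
I(B, z) = -z/(4*B)
k = -179/490 (k = (11 + 168)*(-1/490) = 179*(-1/490) = -179/490 ≈ -0.36531)
M = -2601376/520275 (M = -5 + 1/(-85642 - 434633) = -5 + 1/(-520275) = -5 - 1/520275 = -2601376/520275 ≈ -5.0000)
X(G) = -179/490
(M + X(-507))*(I(538, -80) + 213799) = (-2601376/520275 - 179/490)*(-1/4*(-80)/538 + 213799) = -39080099*(-1/4*(-80)*1/538 + 213799)/7283850 = -39080099*(10/269 + 213799)/7283850 = -39080099/7283850*57511941/269 = -749190782654053/653118550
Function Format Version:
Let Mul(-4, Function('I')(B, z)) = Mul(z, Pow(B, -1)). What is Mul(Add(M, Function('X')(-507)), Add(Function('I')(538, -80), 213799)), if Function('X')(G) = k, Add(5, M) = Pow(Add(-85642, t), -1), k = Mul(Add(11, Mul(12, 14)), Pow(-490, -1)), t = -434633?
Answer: Rational(-749190782654053, 653118550) ≈ -1.1471e+6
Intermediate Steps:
Function('I')(B, z) = Mul(Rational(-1, 4), z, Pow(B, -1)) (Function('I')(B, z) = Mul(Rational(-1, 4), Mul(z, Pow(B, -1))) = Mul(Rational(-1, 4), z, Pow(B, -1)))
k = Rational(-179, 490) (k = Mul(Add(11, 168), Rational(-1, 490)) = Mul(179, Rational(-1, 490)) = Rational(-179, 490) ≈ -0.36531)
M = Rational(-2601376, 520275) (M = Add(-5, Pow(Add(-85642, -434633), -1)) = Add(-5, Pow(-520275, -1)) = Add(-5, Rational(-1, 520275)) = Rational(-2601376, 520275) ≈ -5.0000)
Function('X')(G) = Rational(-179, 490)
Mul(Add(M, Function('X')(-507)), Add(Function('I')(538, -80), 213799)) = Mul(Add(Rational(-2601376, 520275), Rational(-179, 490)), Add(Mul(Rational(-1, 4), -80, Pow(538, -1)), 213799)) = Mul(Rational(-39080099, 7283850), Add(Mul(Rational(-1, 4), -80, Rational(1, 538)), 213799)) = Mul(Rational(-39080099, 7283850), Add(Rational(10, 269), 213799)) = Mul(Rational(-39080099, 7283850), Rational(57511941, 269)) = Rational(-749190782654053, 653118550)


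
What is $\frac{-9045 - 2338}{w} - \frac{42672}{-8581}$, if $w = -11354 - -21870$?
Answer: $\frac{351061229}{90237796} \approx 3.8904$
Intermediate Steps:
$w = 10516$ ($w = -11354 + 21870 = 10516$)
$\frac{-9045 - 2338}{w} - \frac{42672}{-8581} = \frac{-9045 - 2338}{10516} - \frac{42672}{-8581} = \left(-11383\right) \frac{1}{10516} - - \frac{42672}{8581} = - \frac{11383}{10516} + \frac{42672}{8581} = \frac{351061229}{90237796}$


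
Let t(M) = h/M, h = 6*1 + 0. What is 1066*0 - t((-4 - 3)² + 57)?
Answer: -3/53 ≈ -0.056604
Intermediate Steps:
h = 6 (h = 6 + 0 = 6)
t(M) = 6/M
1066*0 - t((-4 - 3)² + 57) = 1066*0 - 6/((-4 - 3)² + 57) = 0 - 6/((-7)² + 57) = 0 - 6/(49 + 57) = 0 - 6/106 = 0 - 1*3/53 = 0 - 3/53 = -3/53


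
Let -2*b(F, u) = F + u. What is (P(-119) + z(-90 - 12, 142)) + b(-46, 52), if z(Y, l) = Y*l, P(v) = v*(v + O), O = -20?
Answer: 2054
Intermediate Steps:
P(v) = v*(-20 + v) (P(v) = v*(v - 20) = v*(-20 + v))
b(F, u) = -F/2 - u/2 (b(F, u) = -(F + u)/2 = -F/2 - u/2)
(P(-119) + z(-90 - 12, 142)) + b(-46, 52) = (-119*(-20 - 119) + (-90 - 12)*142) + (-1/2*(-46) - 1/2*52) = (-119*(-139) - 102*142) + (23 - 26) = (16541 - 14484) - 3 = 2057 - 3 = 2054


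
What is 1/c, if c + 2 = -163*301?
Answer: -1/49065 ≈ -2.0381e-5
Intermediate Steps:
c = -49065 (c = -2 - 163*301 = -2 - 49063 = -49065)
1/c = 1/(-49065) = -1/49065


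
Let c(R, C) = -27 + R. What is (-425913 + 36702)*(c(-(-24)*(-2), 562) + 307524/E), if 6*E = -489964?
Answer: 3755150930421/122491 ≈ 3.0657e+7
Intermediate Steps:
E = -244982/3 (E = (⅙)*(-489964) = -244982/3 ≈ -81661.)
(-425913 + 36702)*(c(-(-24)*(-2), 562) + 307524/E) = (-425913 + 36702)*((-27 - (-24)*(-2)) + 307524/(-244982/3)) = -389211*((-27 - 6*8) + 307524*(-3/244982)) = -389211*((-27 - 48) - 461286/122491) = -389211*(-75 - 461286/122491) = -389211*(-9648111/122491) = 3755150930421/122491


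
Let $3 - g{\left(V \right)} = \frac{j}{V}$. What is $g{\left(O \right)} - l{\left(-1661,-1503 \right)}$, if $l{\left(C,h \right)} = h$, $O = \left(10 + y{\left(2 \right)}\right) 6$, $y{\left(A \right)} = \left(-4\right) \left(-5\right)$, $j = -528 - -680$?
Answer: $\frac{67732}{45} \approx 1505.2$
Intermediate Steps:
$j = 152$ ($j = -528 + 680 = 152$)
$y{\left(A \right)} = 20$
$O = 180$ ($O = \left(10 + 20\right) 6 = 30 \cdot 6 = 180$)
$g{\left(V \right)} = 3 - \frac{152}{V}$
$g{\left(O \right)} - l{\left(-1661,-1503 \right)} = \left(3 - \frac{152}{180}\right) - -1503 = \left(3 - \frac{38}{45}\right) + 1503 = \frac{97}{45} + 1503 = \frac{67732}{45}$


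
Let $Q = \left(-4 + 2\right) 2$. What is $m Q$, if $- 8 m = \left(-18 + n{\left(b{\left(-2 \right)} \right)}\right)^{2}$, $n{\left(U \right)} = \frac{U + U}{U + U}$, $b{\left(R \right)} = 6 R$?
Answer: $\frac{289}{2} \approx 144.5$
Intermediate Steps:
$n{\left(U \right)} = 1$ ($n{\left(U \right)} = \frac{2 U}{2 U} = 2 U \frac{1}{2 U} = 1$)
$Q = -4$ ($Q = \left(-2\right) 2 = -4$)
$m = - \frac{289}{8}$ ($m = - \frac{\left(-18 + 1\right)^{2}}{8} = - \frac{\left(-17\right)^{2}}{8} = \left(- \frac{1}{8}\right) 289 = - \frac{289}{8} \approx -36.125$)
$m Q = \left(- \frac{289}{8}\right) \left(-4\right) = \frac{289}{2}$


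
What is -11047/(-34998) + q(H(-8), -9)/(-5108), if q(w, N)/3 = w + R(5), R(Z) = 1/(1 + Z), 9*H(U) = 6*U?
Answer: 56970545/178769784 ≈ 0.31868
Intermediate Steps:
H(U) = 2*U/3 (H(U) = (6*U)/9 = 2*U/3)
q(w, N) = 1/2 + 3*w (q(w, N) = 3*(w + 1/(1 + 5)) = 3*(w + 1/6) = 3*(1/6 + w) = 1/2 + 3*w)
-11047/(-34998) + q(H(-8), -9)/(-5108) = -11047/(-34998) + (1/2 + 3*((2/3)*(-8)))/(-5108) = -11047*(-1/34998) + (1/2 + 3*(-16/3))*(-1/5108) = 11047/34998 + (1/2 - 16)*(-1/5108) = 11047/34998 - 31/2*(-1/5108) = 11047/34998 + 31/10216 = 56970545/178769784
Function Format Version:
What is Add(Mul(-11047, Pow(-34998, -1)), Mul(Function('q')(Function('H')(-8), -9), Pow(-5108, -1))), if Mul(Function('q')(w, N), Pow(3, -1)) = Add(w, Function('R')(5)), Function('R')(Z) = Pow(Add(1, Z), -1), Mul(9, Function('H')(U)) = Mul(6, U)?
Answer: Rational(56970545, 178769784) ≈ 0.31868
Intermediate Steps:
Function('H')(U) = Mul(Rational(2, 3), U) (Function('H')(U) = Mul(Rational(1, 9), Mul(6, U)) = Mul(Rational(2, 3), U))
Function('q')(w, N) = Add(Rational(1, 2), Mul(3, w)) (Function('q')(w, N) = Mul(3, Add(w, Pow(Add(1, 5), -1))) = Mul(3, Add(w, Pow(6, -1))) = Mul(3, Add(w, Rational(1, 6))) = Mul(3, Add(Rational(1, 6), w)) = Add(Rational(1, 2), Mul(3, w)))
Add(Mul(-11047, Pow(-34998, -1)), Mul(Function('q')(Function('H')(-8), -9), Pow(-5108, -1))) = Add(Mul(-11047, Pow(-34998, -1)), Mul(Add(Rational(1, 2), Mul(3, Mul(Rational(2, 3), -8))), Pow(-5108, -1))) = Add(Mul(-11047, Rational(-1, 34998)), Mul(Add(Rational(1, 2), Mul(3, Rational(-16, 3))), Rational(-1, 5108))) = Add(Rational(11047, 34998), Mul(Add(Rational(1, 2), -16), Rational(-1, 5108))) = Add(Rational(11047, 34998), Mul(Rational(-31, 2), Rational(-1, 5108))) = Add(Rational(11047, 34998), Rational(31, 10216)) = Rational(56970545, 178769784)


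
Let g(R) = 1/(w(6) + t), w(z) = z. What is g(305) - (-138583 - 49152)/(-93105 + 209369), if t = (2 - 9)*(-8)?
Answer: 5877917/3604184 ≈ 1.6309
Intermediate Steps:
t = 56 (t = -7*(-8) = 56)
g(R) = 1/62 (g(R) = 1/(6 + 56) = 1/62)
g(305) - (-138583 - 49152)/(-93105 + 209369) = 1/62 - (-138583 - 49152)/(-93105 + 209369) = 1/62 - (-187735)/116264 = 1/62 - 1*(-187735/116264) = 1/62 + 187735/116264 = 5877917/3604184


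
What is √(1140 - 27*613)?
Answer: I*√15411 ≈ 124.14*I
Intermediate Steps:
√(1140 - 27*613) = √(1140 - 16551) = √(-15411) = I*√15411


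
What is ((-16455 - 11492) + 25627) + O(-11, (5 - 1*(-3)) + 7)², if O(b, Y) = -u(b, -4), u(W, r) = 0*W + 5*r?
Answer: -1920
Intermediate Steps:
u(W, r) = 5*r (u(W, r) = 0 + 5*r = 5*r)
O(b, Y) = 20 (O(b, Y) = -5*(-4) = -1*(-20) = 20)
((-16455 - 11492) + 25627) + O(-11, (5 - 1*(-3)) + 7)² = ((-16455 - 11492) + 25627) + 20² = (-27947 + 25627) + 400 = -2320 + 400 = -1920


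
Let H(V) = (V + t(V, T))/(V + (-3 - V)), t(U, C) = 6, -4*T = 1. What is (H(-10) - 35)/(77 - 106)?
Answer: 101/87 ≈ 1.1609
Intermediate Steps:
T = -1/4 (T = -1/4*1 = -1/4 ≈ -0.25000)
H(V) = -2 - V/3 (H(V) = (V + 6)/(V + (-3 - V)) = (6 + V)/(-3) = (6 + V)*(-1/3) = -2 - V/3)
(H(-10) - 35)/(77 - 106) = ((-2 - 1/3*(-10)) - 35)/(77 - 106) = ((-2 + 10/3) - 35)/(-29) = (4/3 - 35)*(-1/29) = -101/3*(-1/29) = 101/87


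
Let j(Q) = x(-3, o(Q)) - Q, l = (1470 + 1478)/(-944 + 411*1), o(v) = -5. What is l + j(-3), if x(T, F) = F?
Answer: -4014/533 ≈ -7.5310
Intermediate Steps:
l = -2948/533 (l = 2948/(-944 + 411) = 2948/(-533) = 2948*(-1/533) = -2948/533 ≈ -5.5310)
j(Q) = -5 - Q
l + j(-3) = -2948/533 + (-5 - 1*(-3)) = -2948/533 + (-5 + 3) = -2948/533 - 2 = -4014/533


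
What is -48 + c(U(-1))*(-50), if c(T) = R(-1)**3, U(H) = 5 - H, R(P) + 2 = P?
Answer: 1302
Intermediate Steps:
R(P) = -2 + P
c(T) = -27 (c(T) = (-2 - 1)**3 = (-3)**3 = -27)
-48 + c(U(-1))*(-50) = -48 - 27*(-50) = -48 + 1350 = 1302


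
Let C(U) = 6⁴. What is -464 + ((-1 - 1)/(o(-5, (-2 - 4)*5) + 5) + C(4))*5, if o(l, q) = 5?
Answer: 6015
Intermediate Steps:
C(U) = 1296
-464 + ((-1 - 1)/(o(-5, (-2 - 4)*5) + 5) + C(4))*5 = -464 + ((-1 - 1)/(5 + 5) + 1296)*5 = -464 + (-2/10 + 1296)*5 = -464 + (-2*⅒ + 1296)*5 = -464 + (-⅕ + 1296)*5 = -464 + (6479/5)*5 = -464 + 6479 = 6015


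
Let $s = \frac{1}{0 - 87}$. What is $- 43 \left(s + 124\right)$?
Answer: $- \frac{463841}{87} \approx -5331.5$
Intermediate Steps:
$s = - \frac{1}{87}$ ($s = \frac{1}{-87} = - \frac{1}{87} \approx -0.011494$)
$- 43 \left(s + 124\right) = - 43 \left(- \frac{1}{87} + 124\right) = \left(-43\right) \frac{10787}{87} = - \frac{463841}{87}$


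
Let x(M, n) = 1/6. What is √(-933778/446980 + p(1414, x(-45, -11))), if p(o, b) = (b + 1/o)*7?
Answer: I*√4207179214344990/67717470 ≈ 0.95784*I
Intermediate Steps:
x(M, n) = ⅙
p(o, b) = 7*b + 7/o
√(-933778/446980 + p(1414, x(-45, -11))) = √(-933778/446980 + (7*(⅙) + 7/1414)) = √(-933778*1/446980 + (7/6 + 7*(1/1414))) = √(-466889/223490 + (7/6 + 1/202)) = √(-466889/223490 + 355/303) = √(-62128417/67717470) = I*√4207179214344990/67717470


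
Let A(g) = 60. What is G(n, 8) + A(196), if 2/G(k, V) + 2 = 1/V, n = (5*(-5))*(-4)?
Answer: 884/15 ≈ 58.933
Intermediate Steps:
n = 100 (n = -25*(-4) = 100)
G(k, V) = 2/(-2 + 1/V)
G(n, 8) + A(196) = -2*8/(-1 + 2*8) + 60 = -2*8/(-1 + 16) + 60 = -2*8/15 + 60 = -2*8*1/15 + 60 = -16/15 + 60 = 884/15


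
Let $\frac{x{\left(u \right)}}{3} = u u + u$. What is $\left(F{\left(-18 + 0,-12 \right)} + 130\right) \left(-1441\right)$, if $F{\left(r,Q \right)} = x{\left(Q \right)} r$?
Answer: $10084118$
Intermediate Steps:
$x{\left(u \right)} = 3 u + 3 u^{2}$ ($x{\left(u \right)} = 3 \left(u u + u\right) = 3 \left(u^{2} + u\right) = 3 \left(u + u^{2}\right) = 3 u + 3 u^{2}$)
$F{\left(r,Q \right)} = 3 Q r \left(1 + Q\right)$ ($F{\left(r,Q \right)} = 3 Q \left(1 + Q\right) r = 3 Q r \left(1 + Q\right)$)
$\left(F{\left(-18 + 0,-12 \right)} + 130\right) \left(-1441\right) = \left(3 \left(-12\right) \left(-18 + 0\right) \left(1 - 12\right) + 130\right) \left(-1441\right) = \left(3 \left(-12\right) \left(-18\right) \left(-11\right) + 130\right) \left(-1441\right) = \left(-7128 + 130\right) \left(-1441\right) = \left(-6998\right) \left(-1441\right) = 10084118$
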